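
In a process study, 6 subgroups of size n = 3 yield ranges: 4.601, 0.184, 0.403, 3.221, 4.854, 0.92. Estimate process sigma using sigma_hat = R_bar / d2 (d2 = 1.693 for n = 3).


R_bar = (4.601 + 0.184 + 0.403 + 3.221 + 4.854 + 0.92) / 6
R_bar = 14.183 / 6 = 2.3638333
sigma_hat = R_bar / d2 = 2.3638333 / 1.693 = 1.3962

1.3962


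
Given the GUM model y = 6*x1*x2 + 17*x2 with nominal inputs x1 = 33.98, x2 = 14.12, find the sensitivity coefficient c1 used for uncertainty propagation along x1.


y = 6*x1*x2 + 17*x2
dy/dx1 = 6*x2
Evaluate at x2 = 14.12: c1 = 6 * 14.12
c1 = 84.7200

84.7200


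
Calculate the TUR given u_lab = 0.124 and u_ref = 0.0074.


TUR = u_lab / u_ref
= 0.124 / 0.0074
= 16.7568

16.7568


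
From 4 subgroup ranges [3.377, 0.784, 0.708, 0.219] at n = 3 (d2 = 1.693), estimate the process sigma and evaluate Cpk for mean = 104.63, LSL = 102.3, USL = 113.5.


R_bar = (3.377 + 0.784 + 0.708 + 0.219) / 4 = 1.272
sigma = R_bar / d2 = 1.272 / 1.693 = 0.751329
Cp = (USL - LSL)/(6*sigma) = (113.5 - 102.3)/(6*0.751329) = 2.4845
Cpu = (113.5 - 104.63)/(3*0.751329) = 3.9352
Cpl = (104.63 - 102.3)/(3*0.751329) = 1.0337
Cpk = min(Cpu, Cpl) = 1.0337

1.0337


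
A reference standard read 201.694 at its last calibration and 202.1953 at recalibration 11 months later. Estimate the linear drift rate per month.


rate = (v2 - v1) / months
= (202.1953 - 201.694) / 11
= 0.5013 / 11
= 0.0456

0.0456


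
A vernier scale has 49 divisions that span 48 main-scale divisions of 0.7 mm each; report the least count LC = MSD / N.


LC = MSD / n_div
= 0.7 / 49
= 0.0143

0.0143


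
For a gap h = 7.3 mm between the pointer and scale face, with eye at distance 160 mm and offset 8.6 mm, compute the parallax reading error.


error = h * offset / d
= 7.3 * 8.6 / 160
= 0.3924

0.3924


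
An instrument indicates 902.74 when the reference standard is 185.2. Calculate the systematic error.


Systematic error = measured - true
= 902.74 - 185.2
= 717.5400

717.5400


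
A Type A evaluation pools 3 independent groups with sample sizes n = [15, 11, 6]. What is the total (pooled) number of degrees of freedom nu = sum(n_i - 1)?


nu = sum_i (n_i - 1)
nu = ((15 - 1) + (11 - 1) + (6 - 1))
nu = 14 + 10 + 5
nu = 29

29


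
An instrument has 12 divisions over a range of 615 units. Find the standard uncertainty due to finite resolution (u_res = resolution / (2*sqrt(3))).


resolution = range / divisions
resolution = 615 / 12 = 51.25
u_res = resolution / (2*sqrt(3))
u_res = 51.25 / 3.4641016
u_res = 14.7946

14.7946


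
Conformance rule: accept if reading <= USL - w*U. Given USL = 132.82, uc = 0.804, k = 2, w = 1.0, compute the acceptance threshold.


U = k * uc = 2 * 0.804 = 1.608
guard band g = w * U = 1.0 * 1.608 = 1.608
AL = USL - g = 132.82 - 1.608
AL = 131.2120

131.2120


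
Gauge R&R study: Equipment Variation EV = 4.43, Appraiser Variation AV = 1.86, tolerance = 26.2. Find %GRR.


GRR = sqrt(EV^2 + AV^2) = sqrt(4.43^2 + 1.86^2) = 4.8046332
%GRR = GRR / tol * 100 = 4.8046332 / 26.2 * 100
%GRR = 18.3383

18.3383


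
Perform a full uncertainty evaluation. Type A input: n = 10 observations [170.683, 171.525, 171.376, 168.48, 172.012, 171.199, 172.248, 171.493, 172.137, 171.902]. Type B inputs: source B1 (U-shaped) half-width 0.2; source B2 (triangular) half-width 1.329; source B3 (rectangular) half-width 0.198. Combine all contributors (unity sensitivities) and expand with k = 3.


mean = (170.683 + 171.525 + 171.376 + 168.48 + 172.012 + 171.199 + 172.248 + 171.493 + 172.137 + 171.902) / 10 = 171.3055
s = sqrt(sum((x - mean)^2)/(n-1)) = 1.1007704
u_A = s / sqrt(n) = 1.1007704 / sqrt(10) = 0.34809416
u_B1 = 0.2 / sqrt(2) = 0.14142136
u_B2 = 1.329 / sqrt(6) = 0.54256198
u_B3 = 0.198 / sqrt(3) = 0.11431535
uc = sqrt(0.34809416^2 + 0.14142136^2 + 0.54256198^2 + 0.11431535^2) = 0.66978433
U = k * uc = 3 * 0.66978433
U = 2.0094

2.0094


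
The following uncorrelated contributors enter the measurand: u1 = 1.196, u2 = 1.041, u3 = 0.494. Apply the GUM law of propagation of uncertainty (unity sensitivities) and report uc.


uc = sqrt(1.196^2 + 1.041^2 + 0.494^2)
uc = sqrt(2.758133)
uc = 1.6608

1.6608


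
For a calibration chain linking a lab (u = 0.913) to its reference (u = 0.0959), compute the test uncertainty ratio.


TUR = u_lab / u_ref
= 0.913 / 0.0959
= 9.5203

9.5203


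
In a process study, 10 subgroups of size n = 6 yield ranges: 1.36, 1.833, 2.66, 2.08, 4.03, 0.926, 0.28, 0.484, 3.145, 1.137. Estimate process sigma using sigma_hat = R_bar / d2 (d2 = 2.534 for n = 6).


R_bar = (1.36 + 1.833 + 2.66 + 2.08 + 4.03 + 0.926 + 0.28 + 0.484 + 3.145 + 1.137) / 10
R_bar = 17.935 / 10 = 1.7935
sigma_hat = R_bar / d2 = 1.7935 / 2.534 = 0.7078

0.7078


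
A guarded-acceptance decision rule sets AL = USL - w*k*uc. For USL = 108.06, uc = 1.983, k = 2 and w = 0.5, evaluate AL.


U = k * uc = 2 * 1.983 = 3.966
guard band g = w * U = 0.5 * 3.966 = 1.983
AL = USL - g = 108.06 - 1.983
AL = 106.0770

106.0770


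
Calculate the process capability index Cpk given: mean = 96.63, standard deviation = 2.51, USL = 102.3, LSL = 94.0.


Cpu = (USL - mean) / (3*sigma) = (102.3 - 96.63) / (3*2.51) = 0.7530
Cpl = (mean - LSL) / (3*sigma) = (96.63 - 94.0) / (3*2.51) = 0.3493
Cpk = min(Cpu, Cpl) = 0.3493

0.3493


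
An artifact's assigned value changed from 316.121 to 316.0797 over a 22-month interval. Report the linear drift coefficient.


rate = (v2 - v1) / months
= (316.0797 - 316.121) / 22
= -0.0413 / 22
= -0.0019

-0.0019


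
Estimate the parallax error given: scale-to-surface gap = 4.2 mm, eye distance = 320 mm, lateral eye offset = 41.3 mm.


error = h * offset / d
= 4.2 * 41.3 / 320
= 0.5421

0.5421


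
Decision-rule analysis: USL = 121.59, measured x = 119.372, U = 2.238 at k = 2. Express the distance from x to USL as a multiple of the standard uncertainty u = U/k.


u = U / k = 2.238 / 2 = 1.119
margin = |USL - x| = |121.59 - 119.372| = 2.218
z = margin / u = 2.218 / 1.119
z = 1.9821

1.9821


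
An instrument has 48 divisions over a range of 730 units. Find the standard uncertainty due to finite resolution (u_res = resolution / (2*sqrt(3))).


resolution = range / divisions
resolution = 730 / 48 = 15.208333
u_res = resolution / (2*sqrt(3))
u_res = 15.208333 / 3.4641016
u_res = 4.3903

4.3903


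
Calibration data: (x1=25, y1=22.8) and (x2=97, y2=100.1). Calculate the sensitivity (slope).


slope = (y2 - y1) / (x2 - x1)
= (100.1 - 22.8) / (97 - 25)
= 77.3000 / 72
= 1.0736

1.0736


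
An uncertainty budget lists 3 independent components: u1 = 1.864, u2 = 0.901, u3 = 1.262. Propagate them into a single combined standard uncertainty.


uc = sqrt(1.864^2 + 0.901^2 + 1.262^2)
uc = sqrt(5.878941)
uc = 2.4247

2.4247


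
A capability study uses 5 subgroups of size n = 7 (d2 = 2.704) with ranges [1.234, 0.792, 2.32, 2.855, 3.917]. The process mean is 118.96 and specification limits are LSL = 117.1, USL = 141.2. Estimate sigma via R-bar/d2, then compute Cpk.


R_bar = (1.234 + 0.792 + 2.32 + 2.855 + 3.917) / 5 = 2.2236
sigma = R_bar / d2 = 2.2236 / 2.704 = 0.82233728
Cp = (USL - LSL)/(6*sigma) = (141.2 - 117.1)/(6*0.82233728) = 4.8845
Cpu = (141.2 - 118.96)/(3*0.82233728) = 9.0150
Cpl = (118.96 - 117.1)/(3*0.82233728) = 0.7539
Cpk = min(Cpu, Cpl) = 0.7539

0.7539


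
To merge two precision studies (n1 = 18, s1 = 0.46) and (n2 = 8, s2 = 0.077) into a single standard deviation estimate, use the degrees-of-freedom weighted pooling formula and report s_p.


s_p = sqrt(((n1-1)*s1^2 + (n2-1)*s2^2) / (n1+n2-2))
numerator = (18-1)*0.46^2 + (8-1)*0.077^2 = 3.5972 + 0.041503 = 3.638703
denominator = 18 + 8 - 2 = 24
s_p^2 = 3.638703 / 24 = 0.15161263
s_p = sqrt(0.15161263) = 0.3894

0.3894


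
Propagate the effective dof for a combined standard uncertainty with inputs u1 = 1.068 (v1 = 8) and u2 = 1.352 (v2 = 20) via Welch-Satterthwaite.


uc = sqrt(u1^2 + u2^2) = sqrt(1.068^2 + 1.352^2) = 1.7229417
v_eff = uc^4 / (u1^4/v1 + u2^4/v2)
= 1.7229417^4 / (1.068^4/8 + 1.352^4/20)
= 8.8121591 / 0.32968954
v_eff = 26.7287

26.7287


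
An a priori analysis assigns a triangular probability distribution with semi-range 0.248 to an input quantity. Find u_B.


u_B = half_width / sqrt(6)
u_B = 0.248 / 2.4494897
u_B = 0.1012

0.1012


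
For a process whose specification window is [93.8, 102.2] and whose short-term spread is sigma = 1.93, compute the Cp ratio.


Cp = (USL - LSL) / (6 * sigma)
= (102.2 - 93.8) / (6 * 1.93)
= 8.4000 / 11.5800
= 0.7254

0.7254


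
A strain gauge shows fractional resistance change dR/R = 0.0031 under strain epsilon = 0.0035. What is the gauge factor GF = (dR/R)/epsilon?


GF = (dR/R) / epsilon
= 0.0031 / 0.0035
= 0.8857

0.8857


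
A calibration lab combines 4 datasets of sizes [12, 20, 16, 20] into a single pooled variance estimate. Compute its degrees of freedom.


nu = sum_i (n_i - 1)
nu = ((12 - 1) + (20 - 1) + (16 - 1) + (20 - 1))
nu = 11 + 19 + 15 + 19
nu = 64

64


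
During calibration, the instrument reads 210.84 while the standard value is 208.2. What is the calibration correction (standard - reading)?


Correction = standard - reading
= 208.2 - 210.84
= -2.6400

-2.6400


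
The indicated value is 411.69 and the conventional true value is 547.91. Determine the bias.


Systematic error = measured - true
= 411.69 - 547.91
= -136.2200

-136.2200


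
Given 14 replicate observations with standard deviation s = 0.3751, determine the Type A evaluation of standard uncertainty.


u_A = s / sqrt(n)
u_A = 0.3751 / sqrt(14)
u_A = 0.3751 / 3.7416574
u_A = 0.1002

0.1002


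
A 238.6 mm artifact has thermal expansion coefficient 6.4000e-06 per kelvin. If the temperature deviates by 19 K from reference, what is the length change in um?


dL = L * alpha * dT
= 238.6 * 6.4000e-06 * 19
= 0.0290138 mm
dL_um = 0.0290138 * 1000 = 29.0138 um

29.0138


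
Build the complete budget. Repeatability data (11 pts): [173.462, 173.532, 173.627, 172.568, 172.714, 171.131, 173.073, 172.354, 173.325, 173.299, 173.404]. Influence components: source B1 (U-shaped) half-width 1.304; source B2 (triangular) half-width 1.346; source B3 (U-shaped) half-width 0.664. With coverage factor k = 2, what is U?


mean = (173.462 + 173.532 + 173.627 + 172.568 + 172.714 + 171.131 + 173.073 + 172.354 + 173.325 + 173.299 + 173.404) / 11 = 172.9535455
s = sqrt(sum((x - mean)^2)/(n-1)) = 0.73541327
u_A = s / sqrt(n) = 0.73541327 / sqrt(11) = 0.22173544
u_B1 = 1.304 / sqrt(2) = 0.92206724
u_B2 = 1.346 / sqrt(6) = 0.5495022
u_B3 = 0.664 / sqrt(2) = 0.4695189
uc = sqrt(0.22173544^2 + 0.92206724^2 + 0.5495022^2 + 0.4695189^2) = 1.1923822
U = k * uc = 2 * 1.1923822
U = 2.3848

2.3848


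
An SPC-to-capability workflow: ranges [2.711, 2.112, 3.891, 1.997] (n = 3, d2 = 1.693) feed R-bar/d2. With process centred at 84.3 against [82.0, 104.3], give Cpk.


R_bar = (2.711 + 2.112 + 3.891 + 1.997) / 4 = 2.67775
sigma = R_bar / d2 = 2.67775 / 1.693 = 1.5816598
Cp = (USL - LSL)/(6*sigma) = (104.3 - 82.0)/(6*1.5816598) = 2.3499
Cpu = (104.3 - 84.3)/(3*1.5816598) = 4.2150
Cpl = (84.3 - 82.0)/(3*1.5816598) = 0.4847
Cpk = min(Cpu, Cpl) = 0.4847

0.4847


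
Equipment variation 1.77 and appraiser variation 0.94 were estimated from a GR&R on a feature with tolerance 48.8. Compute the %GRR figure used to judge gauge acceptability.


GRR = sqrt(EV^2 + AV^2) = sqrt(1.77^2 + 0.94^2) = 2.0041208
%GRR = GRR / tol * 100 = 2.0041208 / 48.8 * 100
%GRR = 4.1068

4.1068


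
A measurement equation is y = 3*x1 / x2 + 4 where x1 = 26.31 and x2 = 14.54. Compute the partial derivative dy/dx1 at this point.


y = 3*x1 / x2 + 4
dy/dx1 = 3/x2
Evaluate at x2 = 14.54: c1 = 3 / 14.54
c1 = 0.2063

0.2063


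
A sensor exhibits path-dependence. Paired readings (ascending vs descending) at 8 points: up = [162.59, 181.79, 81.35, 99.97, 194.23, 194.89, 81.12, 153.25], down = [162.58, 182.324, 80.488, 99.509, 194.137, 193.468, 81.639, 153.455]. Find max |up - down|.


|162.59 - 162.58| = 0.0100
|181.79 - 182.324| = 0.5340
|81.35 - 80.488| = 0.8620
|99.97 - 99.509| = 0.4610
|194.23 - 194.137| = 0.0930
|194.89 - 193.468| = 1.4220
|81.12 - 81.639| = 0.5190
|153.25 - 153.455| = 0.2050
hysteresis = max(diffs) = 1.4220

1.4220


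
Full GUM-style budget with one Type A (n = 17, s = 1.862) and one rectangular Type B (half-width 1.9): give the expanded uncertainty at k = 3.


u_A = s / sqrt(n) = 1.862 / sqrt(17) = 0.45160133
u_B = half_width / sqrt(3) = 1.9 / sqrt(3) = 1.0969655
uc = sqrt(u_A^2 + u_B^2) = sqrt(0.45160133^2 + 1.0969655^2) = 1.1862871
U = k * uc = 3 * 1.1862871
U = 3.5589

3.5589


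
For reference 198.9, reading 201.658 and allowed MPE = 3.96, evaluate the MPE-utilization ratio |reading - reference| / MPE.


e = indication - reference = 201.658 - 198.9 = 2.7580
|e| = 2.7580
ratio = |e| / MPE = 2.7580 / 3.96
ratio = 0.6965

0.6965


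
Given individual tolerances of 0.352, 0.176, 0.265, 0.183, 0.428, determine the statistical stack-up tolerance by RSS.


RSS = sqrt(0.352^2 + 0.176^2 + 0.265^2 + 0.183^2 + 0.428^2)
= sqrt(0.441778)
= 0.6647

0.6647


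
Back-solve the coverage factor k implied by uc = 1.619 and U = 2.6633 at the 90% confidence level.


k = U / uc
k = 2.6633 / 1.619
k = 1.645

1.645


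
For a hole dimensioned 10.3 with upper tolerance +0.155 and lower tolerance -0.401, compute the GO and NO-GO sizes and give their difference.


GO = nominal - lower_tol (smallest hole = maximum material condition)
GO = 10.3 - 0.401 = 9.899
NO-GO = nominal + upper_tol (largest hole = least material condition)
NO-GO = 10.3 + 0.155 = 10.455
spread = NO-GO - GO = 10.455 - 9.899 = 0.5560

0.5560


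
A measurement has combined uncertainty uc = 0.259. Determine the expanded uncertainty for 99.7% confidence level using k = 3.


U = k * uc
U = 3 * 0.259
U = 0.7770

0.7770


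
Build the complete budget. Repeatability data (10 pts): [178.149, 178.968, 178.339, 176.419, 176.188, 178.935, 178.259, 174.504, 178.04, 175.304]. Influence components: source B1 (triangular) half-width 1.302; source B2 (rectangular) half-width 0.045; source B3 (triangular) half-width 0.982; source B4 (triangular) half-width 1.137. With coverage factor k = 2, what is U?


mean = (178.149 + 178.968 + 178.339 + 176.419 + 176.188 + 178.935 + 178.259 + 174.504 + 178.04 + 175.304) / 10 = 177.3105
s = sqrt(sum((x - mean)^2)/(n-1)) = 1.5824133
u_A = s / sqrt(n) = 1.5824133 / sqrt(10) = 0.50040302
u_B1 = 1.302 / sqrt(6) = 0.53153927
u_B2 = 0.045 / sqrt(3) = 0.025980762
u_B3 = 0.982 / sqrt(6) = 0.40089982
u_B4 = 1.137 / sqrt(6) = 0.46417831
uc = sqrt(0.50040302^2 + 0.53153927^2 + 0.025980762^2 + 0.40089982^2 + 0.46417831^2) = 0.9538314
U = k * uc = 2 * 0.9538314
U = 1.9077

1.9077


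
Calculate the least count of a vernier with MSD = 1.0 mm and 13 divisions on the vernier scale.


LC = MSD / n_div
= 1.0 / 13
= 0.0769

0.0769


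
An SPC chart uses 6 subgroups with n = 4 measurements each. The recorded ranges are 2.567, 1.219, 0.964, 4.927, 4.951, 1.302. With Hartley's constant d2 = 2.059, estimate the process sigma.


R_bar = (2.567 + 1.219 + 0.964 + 4.927 + 4.951 + 1.302) / 6
R_bar = 15.93 / 6 = 2.655
sigma_hat = R_bar / d2 = 2.655 / 2.059 = 1.2895

1.2895


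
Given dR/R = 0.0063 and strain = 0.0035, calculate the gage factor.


GF = (dR/R) / epsilon
= 0.0063 / 0.0035
= 1.8000

1.8000


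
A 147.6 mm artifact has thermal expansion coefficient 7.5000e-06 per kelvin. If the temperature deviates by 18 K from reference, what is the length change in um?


dL = L * alpha * dT
= 147.6 * 7.5000e-06 * 18
= 0.0199260 mm
dL_um = 0.0199260 * 1000 = 19.9260 um

19.9260


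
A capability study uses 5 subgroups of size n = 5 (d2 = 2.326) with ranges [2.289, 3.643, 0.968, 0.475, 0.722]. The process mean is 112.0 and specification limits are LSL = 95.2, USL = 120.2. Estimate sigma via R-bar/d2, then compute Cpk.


R_bar = (2.289 + 3.643 + 0.968 + 0.475 + 0.722) / 5 = 1.6194
sigma = R_bar / d2 = 1.6194 / 2.326 = 0.69621668
Cp = (USL - LSL)/(6*sigma) = (120.2 - 95.2)/(6*0.69621668) = 5.9847
Cpu = (120.2 - 112.0)/(3*0.69621668) = 3.9260
Cpl = (112.0 - 95.2)/(3*0.69621668) = 8.0435
Cpk = min(Cpu, Cpl) = 3.9260

3.9260


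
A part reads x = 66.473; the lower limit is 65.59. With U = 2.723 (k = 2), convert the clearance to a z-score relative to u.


u = U / k = 2.723 / 2 = 1.3615
margin = |LSL - x| = |65.59 - 66.473| = 0.883
z = margin / u = 0.883 / 1.3615
z = 0.6485

0.6485


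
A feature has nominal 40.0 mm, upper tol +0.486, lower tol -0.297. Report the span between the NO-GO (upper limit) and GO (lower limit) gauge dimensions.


GO = nominal - lower_tol (smallest hole = maximum material condition)
GO = 40.0 - 0.297 = 39.703
NO-GO = nominal + upper_tol (largest hole = least material condition)
NO-GO = 40.0 + 0.486 = 40.486
spread = NO-GO - GO = 40.486 - 39.703 = 0.7830

0.7830


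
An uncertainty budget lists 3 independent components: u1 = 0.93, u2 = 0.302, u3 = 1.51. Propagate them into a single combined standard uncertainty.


uc = sqrt(0.93^2 + 0.302^2 + 1.51^2)
uc = sqrt(3.236204)
uc = 1.7989

1.7989


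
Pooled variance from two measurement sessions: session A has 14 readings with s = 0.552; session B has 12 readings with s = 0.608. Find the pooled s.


s_p = sqrt(((n1-1)*s1^2 + (n2-1)*s2^2) / (n1+n2-2))
numerator = (14-1)*0.552^2 + (12-1)*0.608^2 = 3.961152 + 4.066304 = 8.027456
denominator = 14 + 12 - 2 = 24
s_p^2 = 8.027456 / 24 = 0.33447733
s_p = sqrt(0.33447733) = 0.5783

0.5783


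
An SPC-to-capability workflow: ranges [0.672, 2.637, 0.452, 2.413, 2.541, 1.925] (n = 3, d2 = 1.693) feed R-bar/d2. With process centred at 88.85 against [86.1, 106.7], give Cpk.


R_bar = (0.672 + 2.637 + 0.452 + 2.413 + 2.541 + 1.925) / 6 = 1.7733333
sigma = R_bar / d2 = 1.7733333 / 1.693 = 1.0474503
Cp = (USL - LSL)/(6*sigma) = (106.7 - 86.1)/(6*1.0474503) = 3.2778
Cpu = (106.7 - 88.85)/(3*1.0474503) = 5.6805
Cpl = (88.85 - 86.1)/(3*1.0474503) = 0.8751
Cpk = min(Cpu, Cpl) = 0.8751

0.8751


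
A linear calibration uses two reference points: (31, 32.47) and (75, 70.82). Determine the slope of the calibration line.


slope = (y2 - y1) / (x2 - x1)
= (70.82 - 32.47) / (75 - 31)
= 38.3500 / 44
= 0.8716

0.8716


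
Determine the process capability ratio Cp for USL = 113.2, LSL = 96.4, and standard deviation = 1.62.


Cp = (USL - LSL) / (6 * sigma)
= (113.2 - 96.4) / (6 * 1.62)
= 16.8000 / 9.7200
= 1.7284

1.7284


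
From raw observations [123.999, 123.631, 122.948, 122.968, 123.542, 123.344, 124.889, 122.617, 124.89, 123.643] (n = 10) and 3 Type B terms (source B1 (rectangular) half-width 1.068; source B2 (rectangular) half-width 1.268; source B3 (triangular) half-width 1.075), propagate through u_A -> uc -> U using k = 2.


mean = (123.999 + 123.631 + 122.948 + 122.968 + 123.542 + 123.344 + 124.889 + 122.617 + 124.89 + 123.643) / 10 = 123.6471
s = sqrt(sum((x - mean)^2)/(n-1)) = 0.76921063
u_A = s / sqrt(n) = 0.76921063 / sqrt(10) = 0.24324576
u_B1 = 1.068 / sqrt(3) = 0.61661009
u_B2 = 1.268 / sqrt(3) = 0.73208014
u_B3 = 1.075 / sqrt(6) = 0.43886691
uc = sqrt(0.24324576^2 + 0.61661009^2 + 0.73208014^2 + 0.43886691^2) = 1.0807044
U = k * uc = 2 * 1.0807044
U = 2.1614

2.1614


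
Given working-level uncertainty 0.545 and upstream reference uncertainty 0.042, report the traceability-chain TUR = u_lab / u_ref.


TUR = u_lab / u_ref
= 0.545 / 0.042
= 12.9762

12.9762


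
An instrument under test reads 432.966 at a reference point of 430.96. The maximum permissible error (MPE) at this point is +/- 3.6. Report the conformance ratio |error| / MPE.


e = indication - reference = 432.966 - 430.96 = 2.0060
|e| = 2.0060
ratio = |e| / MPE = 2.0060 / 3.6
ratio = 0.5572

0.5572


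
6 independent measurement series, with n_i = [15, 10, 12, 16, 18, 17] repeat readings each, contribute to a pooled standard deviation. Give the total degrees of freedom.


nu = sum_i (n_i - 1)
nu = ((15 - 1) + (10 - 1) + (12 - 1) + (16 - 1) + (18 - 1) + (17 - 1))
nu = 14 + 9 + 11 + 15 + 17 + 16
nu = 82

82


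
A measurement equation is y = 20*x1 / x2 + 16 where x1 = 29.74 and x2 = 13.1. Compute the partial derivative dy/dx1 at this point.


y = 20*x1 / x2 + 16
dy/dx1 = 20/x2
Evaluate at x2 = 13.1: c1 = 20 / 13.1
c1 = 1.5267

1.5267


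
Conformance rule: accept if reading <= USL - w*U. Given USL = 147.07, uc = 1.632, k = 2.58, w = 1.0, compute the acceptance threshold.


U = k * uc = 2.58 * 1.632 = 4.21056
guard band g = w * U = 1.0 * 4.21056 = 4.21056
AL = USL - g = 147.07 - 4.21056
AL = 142.8594

142.8594


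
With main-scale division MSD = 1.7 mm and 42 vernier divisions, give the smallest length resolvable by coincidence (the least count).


LC = MSD / n_div
= 1.7 / 42
= 0.0405

0.0405


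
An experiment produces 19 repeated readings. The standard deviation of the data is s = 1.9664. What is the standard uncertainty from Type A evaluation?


u_A = s / sqrt(n)
u_A = 1.9664 / sqrt(19)
u_A = 1.9664 / 4.3588989
u_A = 0.4511

0.4511


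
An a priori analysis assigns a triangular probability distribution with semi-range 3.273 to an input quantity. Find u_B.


u_B = half_width / sqrt(6)
u_B = 3.273 / 2.4494897
u_B = 1.3362

1.3362


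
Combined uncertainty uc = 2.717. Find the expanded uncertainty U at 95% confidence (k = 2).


U = k * uc
U = 2 * 2.717
U = 5.4340

5.4340


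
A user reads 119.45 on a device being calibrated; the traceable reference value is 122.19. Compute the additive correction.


Correction = standard - reading
= 122.19 - 119.45
= 2.7400

2.7400


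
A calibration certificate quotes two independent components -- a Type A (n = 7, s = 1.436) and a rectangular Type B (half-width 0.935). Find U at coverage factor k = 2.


u_A = s / sqrt(n) = 1.436 / sqrt(7) = 0.54275698
u_B = half_width / sqrt(3) = 0.935 / sqrt(3) = 0.5398225
uc = sqrt(u_A^2 + u_B^2) = sqrt(0.54275698^2 + 0.5398225^2) = 0.7655021
U = k * uc = 2 * 0.7655021
U = 1.5310

1.5310


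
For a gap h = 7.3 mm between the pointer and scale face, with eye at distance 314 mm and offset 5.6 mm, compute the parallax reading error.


error = h * offset / d
= 7.3 * 5.6 / 314
= 0.1302

0.1302


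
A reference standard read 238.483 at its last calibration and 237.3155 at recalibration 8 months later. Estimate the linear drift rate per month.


rate = (v2 - v1) / months
= (237.3155 - 238.483) / 8
= -1.1675 / 8
= -0.1459

-0.1459


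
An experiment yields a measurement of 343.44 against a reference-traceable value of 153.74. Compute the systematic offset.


Systematic error = measured - true
= 343.44 - 153.74
= 189.7000

189.7000


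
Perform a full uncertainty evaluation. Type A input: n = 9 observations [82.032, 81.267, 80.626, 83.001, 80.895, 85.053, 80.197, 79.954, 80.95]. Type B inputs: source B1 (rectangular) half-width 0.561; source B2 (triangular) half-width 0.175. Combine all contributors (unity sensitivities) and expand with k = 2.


mean = (82.032 + 81.267 + 80.626 + 83.001 + 80.895 + 85.053 + 80.197 + 79.954 + 80.95) / 9 = 81.55277778
s = sqrt(sum((x - mean)^2)/(n-1)) = 1.6089352
u_A = s / sqrt(n) = 1.6089352 / sqrt(9) = 0.53631173
u_B1 = 0.561 / sqrt(3) = 0.3238935
u_B2 = 0.175 / sqrt(6) = 0.071443451
uc = sqrt(0.53631173^2 + 0.3238935^2 + 0.071443451^2) = 0.63058817
U = k * uc = 2 * 0.63058817
U = 1.2612

1.2612


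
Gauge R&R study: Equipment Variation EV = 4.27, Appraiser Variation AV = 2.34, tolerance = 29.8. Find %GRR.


GRR = sqrt(EV^2 + AV^2) = sqrt(4.27^2 + 2.34^2) = 4.8691375
%GRR = GRR / tol * 100 = 4.8691375 / 29.8 * 100
%GRR = 16.3394

16.3394


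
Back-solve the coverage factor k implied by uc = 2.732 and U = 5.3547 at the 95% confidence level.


k = U / uc
k = 5.3547 / 2.732
k = 1.96

1.96


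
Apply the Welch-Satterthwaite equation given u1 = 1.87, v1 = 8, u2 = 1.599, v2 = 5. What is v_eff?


uc = sqrt(u1^2 + u2^2) = sqrt(1.87^2 + 1.599^2) = 2.460427
v_eff = uc^4 / (u1^4/v1 + u2^4/v2)
= 2.460427^4 / (1.87^4/8 + 1.599^4/5)
= 36.647296 / 2.835985
v_eff = 12.9222

12.9222


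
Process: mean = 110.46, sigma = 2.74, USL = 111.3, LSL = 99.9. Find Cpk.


Cpu = (USL - mean) / (3*sigma) = (111.3 - 110.46) / (3*2.74) = 0.1022
Cpl = (mean - LSL) / (3*sigma) = (110.46 - 99.9) / (3*2.74) = 1.2847
Cpk = min(Cpu, Cpl) = 0.1022

0.1022


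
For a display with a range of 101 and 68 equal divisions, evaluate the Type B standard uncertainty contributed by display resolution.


resolution = range / divisions
resolution = 101 / 68 = 1.4852941
u_res = resolution / (2*sqrt(3))
u_res = 1.4852941 / 3.4641016
u_res = 0.4288

0.4288


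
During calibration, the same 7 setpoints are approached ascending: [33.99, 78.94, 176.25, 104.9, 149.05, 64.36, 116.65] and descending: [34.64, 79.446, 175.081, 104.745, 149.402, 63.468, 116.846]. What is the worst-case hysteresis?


|33.99 - 34.64| = 0.6500
|78.94 - 79.446| = 0.5060
|176.25 - 175.081| = 1.1690
|104.9 - 104.745| = 0.1550
|149.05 - 149.402| = 0.3520
|64.36 - 63.468| = 0.8920
|116.65 - 116.846| = 0.1960
hysteresis = max(diffs) = 1.1690

1.1690


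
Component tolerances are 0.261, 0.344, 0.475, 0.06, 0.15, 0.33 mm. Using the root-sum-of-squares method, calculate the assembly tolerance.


RSS = sqrt(0.261^2 + 0.344^2 + 0.475^2 + 0.06^2 + 0.15^2 + 0.33^2)
= sqrt(0.547082)
= 0.7396

0.7396


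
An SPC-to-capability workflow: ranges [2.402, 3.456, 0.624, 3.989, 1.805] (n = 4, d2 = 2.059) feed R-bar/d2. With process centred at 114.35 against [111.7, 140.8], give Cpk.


R_bar = (2.402 + 3.456 + 0.624 + 3.989 + 1.805) / 5 = 2.4552
sigma = R_bar / d2 = 2.4552 / 2.059 = 1.1924235
Cp = (USL - LSL)/(6*sigma) = (140.8 - 111.7)/(6*1.1924235) = 4.0673
Cpu = (140.8 - 114.35)/(3*1.1924235) = 7.3939
Cpl = (114.35 - 111.7)/(3*1.1924235) = 0.7408
Cpk = min(Cpu, Cpl) = 0.7408

0.7408


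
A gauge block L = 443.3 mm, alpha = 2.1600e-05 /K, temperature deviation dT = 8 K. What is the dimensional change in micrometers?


dL = L * alpha * dT
= 443.3 * 2.1600e-05 * 8
= 0.0766022 mm
dL_um = 0.0766022 * 1000 = 76.6022 um

76.6022


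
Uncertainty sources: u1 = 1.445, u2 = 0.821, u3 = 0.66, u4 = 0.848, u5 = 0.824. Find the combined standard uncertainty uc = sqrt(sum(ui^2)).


uc = sqrt(1.445^2 + 0.821^2 + 0.66^2 + 0.848^2 + 0.824^2)
uc = sqrt(4.595746)
uc = 2.1438

2.1438


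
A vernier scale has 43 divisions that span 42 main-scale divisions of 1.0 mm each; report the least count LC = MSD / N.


LC = MSD / n_div
= 1.0 / 43
= 0.0233

0.0233


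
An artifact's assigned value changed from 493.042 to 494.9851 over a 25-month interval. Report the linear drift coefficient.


rate = (v2 - v1) / months
= (494.9851 - 493.042) / 25
= 1.9431 / 25
= 0.0777

0.0777


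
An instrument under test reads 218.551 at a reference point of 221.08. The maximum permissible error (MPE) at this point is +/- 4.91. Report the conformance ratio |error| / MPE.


e = indication - reference = 218.551 - 221.08 = -2.5290
|e| = 2.5290
ratio = |e| / MPE = 2.5290 / 4.91
ratio = 0.5151

0.5151


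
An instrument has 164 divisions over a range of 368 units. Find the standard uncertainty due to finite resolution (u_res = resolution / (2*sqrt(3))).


resolution = range / divisions
resolution = 368 / 164 = 2.2439024
u_res = resolution / (2*sqrt(3))
u_res = 2.2439024 / 3.4641016
u_res = 0.6478

0.6478


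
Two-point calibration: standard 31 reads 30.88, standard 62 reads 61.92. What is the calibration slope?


slope = (y2 - y1) / (x2 - x1)
= (61.92 - 30.88) / (62 - 31)
= 31.0400 / 31
= 1.0013

1.0013


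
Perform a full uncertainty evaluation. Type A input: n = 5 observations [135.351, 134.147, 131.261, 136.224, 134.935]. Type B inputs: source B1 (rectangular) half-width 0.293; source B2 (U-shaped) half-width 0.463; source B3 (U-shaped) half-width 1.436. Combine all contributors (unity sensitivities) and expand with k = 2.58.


mean = (135.351 + 134.147 + 131.261 + 136.224 + 134.935) / 5 = 134.3836
s = sqrt(sum((x - mean)^2)/(n-1)) = 1.8995781
u_A = s / sqrt(n) = 1.8995781 / sqrt(5) = 0.84951715
u_B1 = 0.293 / sqrt(3) = 0.16916363
u_B2 = 0.463 / sqrt(2) = 0.32739044
u_B3 = 1.436 / sqrt(2) = 1.0154053
uc = sqrt(0.84951715^2 + 0.16916363^2 + 0.32739044^2 + 1.0154053^2) = 1.3742373
U = k * uc = 2.58 * 1.3742373
U = 3.5455

3.5455


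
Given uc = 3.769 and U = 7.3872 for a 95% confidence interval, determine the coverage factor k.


k = U / uc
k = 7.3872 / 3.769
k = 1.96

1.96


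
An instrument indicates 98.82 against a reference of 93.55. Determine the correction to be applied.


Correction = standard - reading
= 93.55 - 98.82
= -5.2700

-5.2700


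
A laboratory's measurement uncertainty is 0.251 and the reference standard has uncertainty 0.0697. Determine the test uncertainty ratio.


TUR = u_lab / u_ref
= 0.251 / 0.0697
= 3.6011

3.6011


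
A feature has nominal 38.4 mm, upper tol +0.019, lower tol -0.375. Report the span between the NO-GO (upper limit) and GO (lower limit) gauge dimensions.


GO = nominal - lower_tol (smallest hole = maximum material condition)
GO = 38.4 - 0.375 = 38.025
NO-GO = nominal + upper_tol (largest hole = least material condition)
NO-GO = 38.4 + 0.019 = 38.419
spread = NO-GO - GO = 38.419 - 38.025 = 0.3940

0.3940


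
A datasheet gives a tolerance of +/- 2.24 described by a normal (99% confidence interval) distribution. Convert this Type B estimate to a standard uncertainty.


u_B = half_width / 2.576
u_B = 2.24 / 2.576
u_B = 0.8696

0.8696


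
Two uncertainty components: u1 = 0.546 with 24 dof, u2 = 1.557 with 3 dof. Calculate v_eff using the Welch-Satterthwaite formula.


uc = sqrt(u1^2 + u2^2) = sqrt(0.546^2 + 1.557^2) = 1.6499591
v_eff = uc^4 / (u1^4/v1 + u2^4/v2)
= 1.6499591^4 / (0.546^4/24 + 1.557^4/3)
= 7.4112714 / 1.9626975
v_eff = 3.7761

3.7761


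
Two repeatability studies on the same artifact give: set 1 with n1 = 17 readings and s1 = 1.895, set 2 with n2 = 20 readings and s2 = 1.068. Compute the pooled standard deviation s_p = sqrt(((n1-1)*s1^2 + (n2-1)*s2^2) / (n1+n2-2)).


s_p = sqrt(((n1-1)*s1^2 + (n2-1)*s2^2) / (n1+n2-2))
numerator = (17-1)*1.895^2 + (20-1)*1.068^2 = 57.4564 + 21.671856 = 79.128256
denominator = 17 + 20 - 2 = 35
s_p^2 = 79.128256 / 35 = 2.2608073
s_p = sqrt(2.2608073) = 1.5036

1.5036


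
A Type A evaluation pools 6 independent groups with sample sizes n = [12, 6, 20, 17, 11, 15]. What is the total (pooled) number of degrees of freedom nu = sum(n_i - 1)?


nu = sum_i (n_i - 1)
nu = ((12 - 1) + (6 - 1) + (20 - 1) + (17 - 1) + (11 - 1) + (15 - 1))
nu = 11 + 5 + 19 + 16 + 10 + 14
nu = 75

75


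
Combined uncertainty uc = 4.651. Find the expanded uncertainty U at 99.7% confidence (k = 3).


U = k * uc
U = 3 * 4.651
U = 13.9530

13.9530


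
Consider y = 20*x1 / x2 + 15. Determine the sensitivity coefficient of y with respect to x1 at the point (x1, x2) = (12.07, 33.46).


y = 20*x1 / x2 + 15
dy/dx1 = 20/x2
Evaluate at x2 = 33.46: c1 = 20 / 33.46
c1 = 0.5977

0.5977


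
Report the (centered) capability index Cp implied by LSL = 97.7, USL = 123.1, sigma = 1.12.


Cp = (USL - LSL) / (6 * sigma)
= (123.1 - 97.7) / (6 * 1.12)
= 25.4000 / 6.7200
= 3.7798

3.7798


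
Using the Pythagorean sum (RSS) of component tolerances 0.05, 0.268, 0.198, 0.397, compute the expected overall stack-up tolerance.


RSS = sqrt(0.05^2 + 0.268^2 + 0.198^2 + 0.397^2)
= sqrt(0.271137)
= 0.5207

0.5207


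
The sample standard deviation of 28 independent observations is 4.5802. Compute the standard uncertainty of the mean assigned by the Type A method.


u_A = s / sqrt(n)
u_A = 4.5802 / sqrt(28)
u_A = 4.5802 / 5.2915026
u_A = 0.8656

0.8656


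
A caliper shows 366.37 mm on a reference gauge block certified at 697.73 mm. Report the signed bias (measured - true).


Systematic error = measured - true
= 366.37 - 697.73
= -331.3600

-331.3600


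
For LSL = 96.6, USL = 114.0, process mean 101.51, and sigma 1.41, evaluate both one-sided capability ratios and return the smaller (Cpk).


Cpu = (USL - mean) / (3*sigma) = (114.0 - 101.51) / (3*1.41) = 2.9527
Cpl = (mean - LSL) / (3*sigma) = (101.51 - 96.6) / (3*1.41) = 1.1608
Cpk = min(Cpu, Cpl) = 1.1608

1.1608


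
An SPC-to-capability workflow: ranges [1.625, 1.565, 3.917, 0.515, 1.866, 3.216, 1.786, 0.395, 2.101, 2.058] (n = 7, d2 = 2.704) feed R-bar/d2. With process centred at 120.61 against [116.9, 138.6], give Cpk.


R_bar = (1.625 + 1.565 + 3.917 + 0.515 + 1.866 + 3.216 + 1.786 + 0.395 + 2.101 + 2.058) / 10 = 1.9044
sigma = R_bar / d2 = 1.9044 / 2.704 = 0.70428994
Cp = (USL - LSL)/(6*sigma) = (138.6 - 116.9)/(6*0.70428994) = 5.1352
Cpu = (138.6 - 120.61)/(3*0.70428994) = 8.5145
Cpl = (120.61 - 116.9)/(3*0.70428994) = 1.7559
Cpk = min(Cpu, Cpl) = 1.7559

1.7559


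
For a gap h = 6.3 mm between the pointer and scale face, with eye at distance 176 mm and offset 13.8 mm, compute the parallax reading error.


error = h * offset / d
= 6.3 * 13.8 / 176
= 0.4940

0.4940


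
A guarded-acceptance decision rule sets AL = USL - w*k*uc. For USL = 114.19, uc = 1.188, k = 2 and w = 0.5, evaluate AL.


U = k * uc = 2 * 1.188 = 2.376
guard band g = w * U = 0.5 * 2.376 = 1.188
AL = USL - g = 114.19 - 1.188
AL = 113.0020

113.0020


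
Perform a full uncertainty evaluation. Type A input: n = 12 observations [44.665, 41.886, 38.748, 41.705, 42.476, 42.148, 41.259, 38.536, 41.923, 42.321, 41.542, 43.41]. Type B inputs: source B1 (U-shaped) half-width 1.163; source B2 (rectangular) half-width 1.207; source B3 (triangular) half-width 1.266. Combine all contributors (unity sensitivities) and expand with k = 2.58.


mean = (44.665 + 41.886 + 38.748 + 41.705 + 42.476 + 42.148 + 41.259 + 38.536 + 41.923 + 42.321 + 41.542 + 43.41) / 12 = 41.71825
s = sqrt(sum((x - mean)^2)/(n-1)) = 1.7037084
u_A = s / sqrt(n) = 1.7037084 / sqrt(12) = 0.49181825
u_B1 = 1.163 / sqrt(2) = 0.82236519
u_B2 = 1.207 / sqrt(3) = 0.69686177
u_B3 = 1.266 / sqrt(6) = 0.51684234
uc = sqrt(0.49181825^2 + 0.82236519^2 + 0.69686177^2 + 0.51684234^2) = 1.2926376
U = k * uc = 2.58 * 1.2926376
U = 3.3350

3.3350


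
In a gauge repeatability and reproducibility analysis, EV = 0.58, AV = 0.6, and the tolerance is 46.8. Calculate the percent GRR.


GRR = sqrt(EV^2 + AV^2) = sqrt(0.58^2 + 0.6^2) = 0.83450584
%GRR = GRR / tol * 100 = 0.83450584 / 46.8 * 100
%GRR = 1.7831

1.7831


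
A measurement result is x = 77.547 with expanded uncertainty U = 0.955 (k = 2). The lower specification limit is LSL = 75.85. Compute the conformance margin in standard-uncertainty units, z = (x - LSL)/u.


u = U / k = 0.955 / 2 = 0.4775
margin = |LSL - x| = |75.85 - 77.547| = 1.697
z = margin / u = 1.697 / 0.4775
z = 3.5539

3.5539


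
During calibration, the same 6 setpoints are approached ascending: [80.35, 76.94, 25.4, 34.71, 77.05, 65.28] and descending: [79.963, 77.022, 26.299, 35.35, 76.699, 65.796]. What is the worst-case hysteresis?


|80.35 - 79.963| = 0.3870
|76.94 - 77.022| = 0.0820
|25.4 - 26.299| = 0.8990
|34.71 - 35.35| = 0.6400
|77.05 - 76.699| = 0.3510
|65.28 - 65.796| = 0.5160
hysteresis = max(diffs) = 0.8990

0.8990


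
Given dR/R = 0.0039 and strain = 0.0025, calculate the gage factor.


GF = (dR/R) / epsilon
= 0.0039 / 0.0025
= 1.5600

1.5600


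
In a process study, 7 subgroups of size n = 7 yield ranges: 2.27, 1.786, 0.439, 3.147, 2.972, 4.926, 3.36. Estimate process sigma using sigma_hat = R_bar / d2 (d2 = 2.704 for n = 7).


R_bar = (2.27 + 1.786 + 0.439 + 3.147 + 2.972 + 4.926 + 3.36) / 7
R_bar = 18.9 / 7 = 2.7
sigma_hat = R_bar / d2 = 2.7 / 2.704 = 0.9985

0.9985


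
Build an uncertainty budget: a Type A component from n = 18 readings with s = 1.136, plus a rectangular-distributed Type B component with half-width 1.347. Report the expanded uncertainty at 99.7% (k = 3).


u_A = s / sqrt(n) = 1.136 / sqrt(18) = 0.26775777
u_B = half_width / sqrt(3) = 1.347 / sqrt(3) = 0.77769081
uc = sqrt(u_A^2 + u_B^2) = sqrt(0.26775777^2 + 0.77769081^2) = 0.82249451
U = k * uc = 3 * 0.82249451
U = 2.4675

2.4675


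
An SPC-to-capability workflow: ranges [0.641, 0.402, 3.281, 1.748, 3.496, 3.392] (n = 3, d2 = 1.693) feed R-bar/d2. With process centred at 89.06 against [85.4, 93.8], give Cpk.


R_bar = (0.641 + 0.402 + 3.281 + 1.748 + 3.496 + 3.392) / 6 = 2.16
sigma = R_bar / d2 = 2.16 / 1.693 = 1.2758417
Cp = (USL - LSL)/(6*sigma) = (93.8 - 85.4)/(6*1.2758417) = 1.0973
Cpu = (93.8 - 89.06)/(3*1.2758417) = 1.2384
Cpl = (89.06 - 85.4)/(3*1.2758417) = 0.9562
Cpk = min(Cpu, Cpl) = 0.9562

0.9562


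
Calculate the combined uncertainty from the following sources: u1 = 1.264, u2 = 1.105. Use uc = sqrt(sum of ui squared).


uc = sqrt(1.264^2 + 1.105^2)
uc = sqrt(2.818721)
uc = 1.6789

1.6789


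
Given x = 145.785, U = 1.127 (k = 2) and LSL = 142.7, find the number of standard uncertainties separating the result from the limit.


u = U / k = 1.127 / 2 = 0.5635
margin = |LSL - x| = |142.7 - 145.785| = 3.085
z = margin / u = 3.085 / 0.5635
z = 5.4747

5.4747


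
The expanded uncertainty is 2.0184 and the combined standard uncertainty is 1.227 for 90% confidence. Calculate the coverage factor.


k = U / uc
k = 2.0184 / 1.227
k = 1.645

1.645


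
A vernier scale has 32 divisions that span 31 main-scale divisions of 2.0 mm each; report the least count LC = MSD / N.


LC = MSD / n_div
= 2.0 / 32
= 0.0625

0.0625


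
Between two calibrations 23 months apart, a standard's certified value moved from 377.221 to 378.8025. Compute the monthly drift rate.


rate = (v2 - v1) / months
= (378.8025 - 377.221) / 23
= 1.5815 / 23
= 0.0688

0.0688


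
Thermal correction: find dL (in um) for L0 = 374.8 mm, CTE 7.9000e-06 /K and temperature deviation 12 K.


dL = L * alpha * dT
= 374.8 * 7.9000e-06 * 12
= 0.0355310 mm
dL_um = 0.0355310 * 1000 = 35.5310 um

35.5310


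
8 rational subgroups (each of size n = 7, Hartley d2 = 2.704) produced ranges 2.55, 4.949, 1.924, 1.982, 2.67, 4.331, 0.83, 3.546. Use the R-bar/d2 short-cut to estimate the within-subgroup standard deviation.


R_bar = (2.55 + 4.949 + 1.924 + 1.982 + 2.67 + 4.331 + 0.83 + 3.546) / 8
R_bar = 22.782 / 8 = 2.84775
sigma_hat = R_bar / d2 = 2.84775 / 2.704 = 1.0532

1.0532


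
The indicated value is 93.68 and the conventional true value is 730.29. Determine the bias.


Systematic error = measured - true
= 93.68 - 730.29
= -636.6100

-636.6100


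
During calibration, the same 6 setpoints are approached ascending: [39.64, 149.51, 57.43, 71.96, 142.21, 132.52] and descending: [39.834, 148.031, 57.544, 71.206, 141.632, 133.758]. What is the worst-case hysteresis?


|39.64 - 39.834| = 0.1940
|149.51 - 148.031| = 1.4790
|57.43 - 57.544| = 0.1140
|71.96 - 71.206| = 0.7540
|142.21 - 141.632| = 0.5780
|132.52 - 133.758| = 1.2380
hysteresis = max(diffs) = 1.4790

1.4790


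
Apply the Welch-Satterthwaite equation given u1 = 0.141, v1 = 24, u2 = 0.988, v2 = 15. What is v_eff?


uc = sqrt(u1^2 + u2^2) = sqrt(0.141^2 + 0.988^2) = 0.99801052
v_eff = uc^4 / (u1^4/v1 + u2^4/v2)
= 0.99801052^4 / (0.141^4/24 + 0.988^4/15)
= 0.9920658 / 0.063540276
v_eff = 15.6132

15.6132


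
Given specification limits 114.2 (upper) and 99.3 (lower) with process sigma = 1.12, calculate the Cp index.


Cp = (USL - LSL) / (6 * sigma)
= (114.2 - 99.3) / (6 * 1.12)
= 14.9000 / 6.7200
= 2.2173

2.2173


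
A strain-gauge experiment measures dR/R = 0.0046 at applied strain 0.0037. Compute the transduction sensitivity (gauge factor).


GF = (dR/R) / epsilon
= 0.0046 / 0.0037
= 1.2432

1.2432


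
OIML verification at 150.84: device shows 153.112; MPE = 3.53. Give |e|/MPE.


e = indication - reference = 153.112 - 150.84 = 2.2720
|e| = 2.2720
ratio = |e| / MPE = 2.2720 / 3.53
ratio = 0.6436

0.6436
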